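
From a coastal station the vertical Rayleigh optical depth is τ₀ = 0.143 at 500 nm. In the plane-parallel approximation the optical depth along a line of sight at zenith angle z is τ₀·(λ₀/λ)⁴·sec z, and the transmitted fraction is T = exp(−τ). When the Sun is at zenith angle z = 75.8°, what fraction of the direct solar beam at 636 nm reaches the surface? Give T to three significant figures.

sec 75.8° = 4.0765.
τ = 0.143 × (500/636)⁴ × 4.0765 = 0.143 × 0.3820 × 4.0765 = 0.2227.
T = exp(−0.2227) = 0.8004.

0.800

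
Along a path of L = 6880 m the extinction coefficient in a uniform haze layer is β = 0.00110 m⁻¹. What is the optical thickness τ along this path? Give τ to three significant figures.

7.57

τ = β·L = 0.00110 × 6880 = 7.5680.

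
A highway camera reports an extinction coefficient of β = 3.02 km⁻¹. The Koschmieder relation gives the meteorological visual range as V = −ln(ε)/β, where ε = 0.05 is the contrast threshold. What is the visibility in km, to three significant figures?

V = −ln(0.05) / 3.02 = 2.996 / 3.02 = 0.9920 km.

0.992 km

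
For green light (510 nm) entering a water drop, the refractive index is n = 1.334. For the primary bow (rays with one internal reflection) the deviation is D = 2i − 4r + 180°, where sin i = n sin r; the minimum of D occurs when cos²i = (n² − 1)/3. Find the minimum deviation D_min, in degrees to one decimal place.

138.1°

cos²i = (1.77956 − 1)/3 = 0.25985; i = arccos(0.50976) = 59.352°.
sin r = sin 59.352°/1.334 = 0.64492; r = 40.159°.
D_min = 2·59.352° − 4·40.159° + 180° = 138.067°.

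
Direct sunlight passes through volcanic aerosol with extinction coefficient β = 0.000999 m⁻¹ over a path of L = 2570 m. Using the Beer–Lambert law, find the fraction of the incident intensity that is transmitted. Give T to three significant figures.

0.0767

τ = β·L = 0.000999 × 2570 = 2.5674.
T = exp(−2.5674) = 0.0767.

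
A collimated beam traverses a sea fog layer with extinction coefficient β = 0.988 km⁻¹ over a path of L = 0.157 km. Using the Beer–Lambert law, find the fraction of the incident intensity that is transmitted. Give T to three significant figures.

0.856

τ = β·L = 0.988 × 0.157 = 0.1551.
T = exp(−0.1551) = 0.8563.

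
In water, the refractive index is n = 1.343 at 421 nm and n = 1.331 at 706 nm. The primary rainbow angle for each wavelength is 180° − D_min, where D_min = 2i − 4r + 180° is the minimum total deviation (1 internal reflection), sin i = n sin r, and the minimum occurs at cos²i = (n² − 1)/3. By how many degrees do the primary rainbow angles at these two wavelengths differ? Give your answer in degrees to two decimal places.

At 421 nm (n = 1.343): cos²i = 0.26788 → i = 58.830°, r = 39.577°, D_min = 139.354°, rainbow angle = 40.646°.
At 706 nm (n = 1.331): cos²i = 0.25719 → i = 59.527°, r = 40.356°, D_min = 137.630°, rainbow angle = 42.370°.
Angular width = |40.646° − 42.370°| = 1.724°.

1.72°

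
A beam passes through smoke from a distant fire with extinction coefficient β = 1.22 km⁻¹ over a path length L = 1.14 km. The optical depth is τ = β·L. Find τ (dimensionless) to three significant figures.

1.39

τ = β·L = 1.22 × 1.14 = 1.3908.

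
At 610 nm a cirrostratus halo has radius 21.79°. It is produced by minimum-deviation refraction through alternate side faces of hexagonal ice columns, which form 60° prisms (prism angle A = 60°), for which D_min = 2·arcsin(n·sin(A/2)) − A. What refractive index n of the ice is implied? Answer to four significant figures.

1.309

Rearranging: n = sin((D_min + A)/2) / sin(A/2).
(D_min + A)/2 = (21.79° + 60°)/2 = 40.895°.
n = sin 40.895° / sin 30° = 0.6547 / 0.5000 = 1.3093.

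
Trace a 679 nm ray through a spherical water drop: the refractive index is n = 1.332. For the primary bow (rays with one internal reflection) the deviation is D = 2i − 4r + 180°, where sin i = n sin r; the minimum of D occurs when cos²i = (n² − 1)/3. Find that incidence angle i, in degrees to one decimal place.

cos²i = (1.332² − 1)/3 = (1.77422 − 1)/3 = 0.25807.
cos i = 0.50801, so i = 59.469°.

59.5°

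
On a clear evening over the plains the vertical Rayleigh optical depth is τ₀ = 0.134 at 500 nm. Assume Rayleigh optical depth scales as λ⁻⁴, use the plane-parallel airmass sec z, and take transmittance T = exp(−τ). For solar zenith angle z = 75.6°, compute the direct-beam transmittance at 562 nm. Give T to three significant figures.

sec 75.6° = 4.0211.
τ = 0.134 × (500/562)⁴ × 4.0211 = 0.134 × 0.6265 × 4.0211 = 0.3376.
T = exp(−0.3376) = 0.7135.

0.713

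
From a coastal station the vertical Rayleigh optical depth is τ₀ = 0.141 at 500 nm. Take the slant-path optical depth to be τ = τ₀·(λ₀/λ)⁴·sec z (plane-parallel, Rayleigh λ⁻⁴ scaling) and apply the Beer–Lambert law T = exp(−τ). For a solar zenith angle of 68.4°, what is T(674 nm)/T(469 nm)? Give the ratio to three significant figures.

1.46

Airmass: sec 68.4° = 2.7165.
τ(674 nm) = 0.141 × (500/674)⁴ × 2.7165 = 0.141 × 0.3029 × 2.7165 = 0.1160.
τ(469 nm) = 0.141 × (500/469)⁴ × 2.7165 = 0.141 × 1.2918 × 2.7165 = 0.4948.
T(674)/T(469) = exp(τ_B − τ_A) = exp(0.3788) = 1.4605.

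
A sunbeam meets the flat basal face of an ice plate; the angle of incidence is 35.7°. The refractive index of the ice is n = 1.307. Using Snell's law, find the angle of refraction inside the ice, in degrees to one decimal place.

26.5°

Snell: sin θ_r = sin θ_i / n = sin 35.7° / 1.307 = 0.5835 / 1.307 = 0.4465.
θ_r = arcsin(0.4465) = 26.52°.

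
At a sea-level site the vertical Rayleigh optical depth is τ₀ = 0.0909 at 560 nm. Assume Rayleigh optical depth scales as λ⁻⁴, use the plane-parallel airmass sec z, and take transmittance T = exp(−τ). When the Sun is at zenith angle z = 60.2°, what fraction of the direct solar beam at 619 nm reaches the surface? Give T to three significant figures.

0.885

sec 60.2° = 2.0122.
τ = 0.0909 × (560/619)⁴ × 2.0122 = 0.0909 × 0.6699 × 2.0122 = 0.1225.
T = exp(−0.1225) = 0.8847.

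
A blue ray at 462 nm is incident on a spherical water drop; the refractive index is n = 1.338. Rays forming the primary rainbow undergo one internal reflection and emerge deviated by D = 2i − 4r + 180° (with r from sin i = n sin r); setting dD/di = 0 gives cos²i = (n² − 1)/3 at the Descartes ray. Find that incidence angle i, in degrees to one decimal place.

59.1°

cos²i = (1.338² − 1)/3 = (1.79024 − 1)/3 = 0.26341.
cos i = 0.51324, so i = 59.120°.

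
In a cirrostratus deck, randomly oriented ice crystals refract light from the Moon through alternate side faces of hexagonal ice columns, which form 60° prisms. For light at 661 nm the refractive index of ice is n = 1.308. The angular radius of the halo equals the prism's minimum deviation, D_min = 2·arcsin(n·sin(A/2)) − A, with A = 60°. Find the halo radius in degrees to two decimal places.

21.69°

n·sin(A/2) = 1.308 × sin 30° = 1.308 × 0.5000 = 0.6540.
D_min = 2·arcsin(0.6540) − 60° = 2 × 40.844° − 60° = 21.688°.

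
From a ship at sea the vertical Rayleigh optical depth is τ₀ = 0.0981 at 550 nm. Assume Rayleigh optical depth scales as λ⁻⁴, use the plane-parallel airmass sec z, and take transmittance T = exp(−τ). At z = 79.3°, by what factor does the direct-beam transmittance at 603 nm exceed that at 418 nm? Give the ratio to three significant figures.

3.38

Airmass: sec 79.3° = 5.3860.
τ(603 nm) = 0.0981 × (550/603)⁴ × 5.3860 = 0.0981 × 0.6921 × 5.3860 = 0.3657.
τ(418 nm) = 0.0981 × (550/418)⁴ × 5.3860 = 0.0981 × 2.9974 × 5.3860 = 1.5837.
T(603)/T(418) = exp(τ_B − τ_A) = exp(1.2180) = 3.3805.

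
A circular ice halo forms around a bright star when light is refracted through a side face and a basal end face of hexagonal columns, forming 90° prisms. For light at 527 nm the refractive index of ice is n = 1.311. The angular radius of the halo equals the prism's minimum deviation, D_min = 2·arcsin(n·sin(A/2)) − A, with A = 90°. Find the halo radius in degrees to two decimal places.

n·sin(A/2) = 1.311 × sin 45° = 1.311 × 0.7071 = 0.9270.
D_min = 2·arcsin(0.9270) − 90° = 2 × 67.974° − 90° = 45.949°.

45.95°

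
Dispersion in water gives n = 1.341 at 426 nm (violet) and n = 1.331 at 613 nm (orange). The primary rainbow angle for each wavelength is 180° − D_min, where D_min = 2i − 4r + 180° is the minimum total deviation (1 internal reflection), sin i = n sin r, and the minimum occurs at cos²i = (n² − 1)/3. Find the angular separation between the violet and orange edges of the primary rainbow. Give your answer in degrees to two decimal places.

1.44°

At 426 nm (n = 1.341): cos²i = 0.26609 → i = 58.946°, r = 39.705°, D_min = 139.071°, rainbow angle = 40.929°.
At 613 nm (n = 1.331): cos²i = 0.25719 → i = 59.527°, r = 40.356°, D_min = 137.630°, rainbow angle = 42.370°.
Angular width = |40.929° − 42.370°| = 1.441°.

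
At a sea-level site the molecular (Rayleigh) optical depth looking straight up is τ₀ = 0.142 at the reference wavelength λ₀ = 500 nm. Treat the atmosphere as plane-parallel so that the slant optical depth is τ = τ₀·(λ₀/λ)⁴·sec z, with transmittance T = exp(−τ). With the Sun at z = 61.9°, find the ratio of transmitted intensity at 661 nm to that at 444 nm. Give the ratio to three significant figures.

1.47

Airmass: sec 61.9° = 2.1231.
τ(661 nm) = 0.142 × (500/661)⁴ × 2.1231 = 0.142 × 0.3274 × 2.1231 = 0.0987.
τ(444 nm) = 0.142 × (500/444)⁴ × 2.1231 = 0.142 × 1.6082 × 2.1231 = 0.4848.
T(661)/T(444) = exp(τ_B − τ_A) = exp(0.3861) = 1.4713.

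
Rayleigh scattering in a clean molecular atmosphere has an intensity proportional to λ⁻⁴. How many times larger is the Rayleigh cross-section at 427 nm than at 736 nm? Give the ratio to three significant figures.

Rayleigh scattering ∝ λ⁻⁴, so the ratio of coefficients is the inverse fourth power of the wavelength ratio.
σ(427)/σ(736) = (736/427)⁴ = (1.7237)⁴ = 8.827.

8.83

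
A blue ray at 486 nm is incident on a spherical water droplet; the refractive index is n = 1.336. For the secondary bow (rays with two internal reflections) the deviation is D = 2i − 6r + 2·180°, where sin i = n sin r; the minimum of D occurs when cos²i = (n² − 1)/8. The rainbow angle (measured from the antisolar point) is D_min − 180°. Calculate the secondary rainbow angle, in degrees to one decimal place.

cos²i = (1.78490 − 1)/8 = 0.09811; i = arccos(0.31323) = 71.746°.
sin r = sin 71.746°/1.336 = 0.71084; r = 45.303°.
D_min = 2·71.746° − 6·45.303° + 360° = 231.674°.
Rainbow angle = D_min − 180° = 51.674°.

51.7°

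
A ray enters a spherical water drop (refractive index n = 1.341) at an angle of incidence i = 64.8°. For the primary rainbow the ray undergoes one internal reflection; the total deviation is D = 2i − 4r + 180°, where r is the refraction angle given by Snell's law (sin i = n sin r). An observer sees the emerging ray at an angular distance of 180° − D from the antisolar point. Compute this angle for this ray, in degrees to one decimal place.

40.1°

sin r = sin 64.8° / 1.341 = 0.9048/1.341 = 0.6747; r = 42.43°.
D = 2·64.8° − 4·42.43° + 180° = 129.60° − 169.74° + 180° = 139.86°.
Angle from antisolar point = 180° − D = 40.14°.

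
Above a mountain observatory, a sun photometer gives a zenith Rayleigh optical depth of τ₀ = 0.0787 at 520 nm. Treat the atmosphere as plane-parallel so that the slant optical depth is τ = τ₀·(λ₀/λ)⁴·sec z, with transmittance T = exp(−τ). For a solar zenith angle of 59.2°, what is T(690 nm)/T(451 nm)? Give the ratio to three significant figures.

Airmass: sec 59.2° = 1.9530.
τ(690 nm) = 0.0787 × (520/690)⁴ × 1.9530 = 0.0787 × 0.3226 × 1.9530 = 0.0496.
τ(451 nm) = 0.0787 × (520/451)⁴ × 1.9530 = 0.0787 × 1.7673 × 1.9530 = 0.2716.
T(690)/T(451) = exp(τ_B − τ_A) = exp(0.2221) = 1.2486.

1.25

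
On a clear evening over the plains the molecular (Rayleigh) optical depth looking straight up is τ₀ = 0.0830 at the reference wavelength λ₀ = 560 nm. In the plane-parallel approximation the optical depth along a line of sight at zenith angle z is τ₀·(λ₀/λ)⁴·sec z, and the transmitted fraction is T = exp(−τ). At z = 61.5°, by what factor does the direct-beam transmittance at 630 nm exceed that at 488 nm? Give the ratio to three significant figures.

1.21

Airmass: sec 61.5° = 2.0957.
τ(630 nm) = 0.0830 × (560/630)⁴ × 2.0957 = 0.0830 × 0.6243 × 2.0957 = 0.1086.
τ(488 nm) = 0.0830 × (560/488)⁴ × 2.0957 = 0.0830 × 1.7341 × 2.0957 = 0.3016.
T(630)/T(488) = exp(τ_B − τ_A) = exp(0.1930) = 1.2129.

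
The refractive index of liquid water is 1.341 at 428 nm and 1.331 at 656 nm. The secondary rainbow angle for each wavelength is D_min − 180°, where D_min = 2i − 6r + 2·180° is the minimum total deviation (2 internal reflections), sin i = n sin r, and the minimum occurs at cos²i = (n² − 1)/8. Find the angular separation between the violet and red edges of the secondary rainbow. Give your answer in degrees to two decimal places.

At 428 nm (n = 1.341): cos²i = 0.09979 → i = 71.586°, r = 45.034°, D_min = 232.966°, rainbow angle = 52.966°.
At 656 nm (n = 1.331): cos²i = 0.09645 → i = 71.907°, r = 45.575°, D_min = 230.365°, rainbow angle = 50.365°.
Angular width = |52.966° − 50.365°| = 2.601°.

2.60°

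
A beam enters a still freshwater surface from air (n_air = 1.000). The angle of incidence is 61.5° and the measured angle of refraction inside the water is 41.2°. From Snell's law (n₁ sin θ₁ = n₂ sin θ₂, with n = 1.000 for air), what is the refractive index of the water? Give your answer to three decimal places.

n = sin θ_i / sin θ_r = sin 61.5° / sin 41.2° = 0.8788 / 0.6587 = 1.3342.

1.334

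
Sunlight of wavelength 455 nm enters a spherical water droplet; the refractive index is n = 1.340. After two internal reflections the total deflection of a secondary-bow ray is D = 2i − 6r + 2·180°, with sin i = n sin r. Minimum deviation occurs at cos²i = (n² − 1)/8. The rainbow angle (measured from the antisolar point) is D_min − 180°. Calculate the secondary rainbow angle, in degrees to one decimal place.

52.7°

cos²i = (1.79560 − 1)/8 = 0.09945; i = arccos(0.31536) = 71.618°.
sin r = sin 71.618°/1.340 = 0.70819; r = 45.088°.
D_min = 2·71.618° − 6·45.088° + 360° = 232.709°.
Rainbow angle = D_min − 180° = 52.709°.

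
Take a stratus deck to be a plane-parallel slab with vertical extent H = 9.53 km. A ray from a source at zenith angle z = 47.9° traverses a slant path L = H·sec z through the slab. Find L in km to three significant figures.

14.2 km

sec z = 1/cos 47.9° = 1.4916.
L = 9.53 × 1.4916 = 14.215 km.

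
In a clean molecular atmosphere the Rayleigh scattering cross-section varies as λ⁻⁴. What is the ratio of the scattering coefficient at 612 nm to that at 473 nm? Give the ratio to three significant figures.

0.357

Rayleigh scattering ∝ λ⁻⁴, so the ratio of coefficients is the inverse fourth power of the wavelength ratio.
σ(612)/σ(473) = (473/612)⁴ = (0.7729)⁴ = 0.3568.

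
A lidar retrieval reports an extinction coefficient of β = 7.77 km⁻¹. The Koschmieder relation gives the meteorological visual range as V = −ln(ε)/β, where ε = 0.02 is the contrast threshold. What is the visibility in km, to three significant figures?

0.503 km

V = −ln(0.02) / 7.77 = 3.912 / 7.77 = 0.5035 km.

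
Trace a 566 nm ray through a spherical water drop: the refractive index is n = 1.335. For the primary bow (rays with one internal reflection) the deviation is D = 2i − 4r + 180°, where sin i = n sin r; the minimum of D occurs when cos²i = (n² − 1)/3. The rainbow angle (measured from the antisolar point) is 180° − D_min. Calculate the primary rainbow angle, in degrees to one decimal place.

41.8°

cos²i = (1.78222 − 1)/3 = 0.26074; i = arccos(0.51063) = 59.294°.
sin r = sin 59.294°/1.335 = 0.64405; r = 40.094°.
D_min = 2·59.294° − 4·40.094° + 180° = 138.212°.
Rainbow angle = 180° − D_min = 41.788°.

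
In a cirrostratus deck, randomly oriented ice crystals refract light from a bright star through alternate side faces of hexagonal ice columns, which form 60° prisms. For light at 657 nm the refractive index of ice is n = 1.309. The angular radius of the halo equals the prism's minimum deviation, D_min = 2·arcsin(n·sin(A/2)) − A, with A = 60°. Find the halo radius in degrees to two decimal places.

21.76°

n·sin(A/2) = 1.309 × sin 30° = 1.309 × 0.5000 = 0.6545.
D_min = 2·arcsin(0.6545) − 60° = 2 × 40.882° − 60° = 21.763°.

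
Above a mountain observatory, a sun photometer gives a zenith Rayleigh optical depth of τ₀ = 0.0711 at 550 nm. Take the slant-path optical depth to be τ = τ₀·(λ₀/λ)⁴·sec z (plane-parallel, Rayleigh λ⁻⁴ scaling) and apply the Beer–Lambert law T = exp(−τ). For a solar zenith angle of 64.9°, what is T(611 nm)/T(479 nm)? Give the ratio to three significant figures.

Airmass: sec 64.9° = 2.3574.
τ(611 nm) = 0.0711 × (550/611)⁴ × 2.3574 = 0.0711 × 0.6566 × 2.3574 = 0.1100.
τ(479 nm) = 0.0711 × (550/479)⁴ × 2.3574 = 0.0711 × 1.7382 × 2.3574 = 0.2913.
T(611)/T(479) = exp(τ_B − τ_A) = exp(0.1813) = 1.1988.

1.20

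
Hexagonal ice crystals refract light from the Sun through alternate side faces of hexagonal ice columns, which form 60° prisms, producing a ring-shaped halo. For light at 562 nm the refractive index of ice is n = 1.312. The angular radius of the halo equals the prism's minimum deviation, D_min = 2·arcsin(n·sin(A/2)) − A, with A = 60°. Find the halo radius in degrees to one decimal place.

n·sin(A/2) = 1.312 × sin 30° = 1.312 × 0.5000 = 0.6560.
D_min = 2·arcsin(0.6560) − 60° = 2 × 40.996° − 60° = 21.991°.

22.0°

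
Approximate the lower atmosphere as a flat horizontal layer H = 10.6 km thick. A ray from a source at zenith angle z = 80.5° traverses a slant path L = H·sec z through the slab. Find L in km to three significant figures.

sec z = 1/cos 80.5° = 6.0589.
L = 10.6 × 6.0589 = 64.224 km.

64.2 km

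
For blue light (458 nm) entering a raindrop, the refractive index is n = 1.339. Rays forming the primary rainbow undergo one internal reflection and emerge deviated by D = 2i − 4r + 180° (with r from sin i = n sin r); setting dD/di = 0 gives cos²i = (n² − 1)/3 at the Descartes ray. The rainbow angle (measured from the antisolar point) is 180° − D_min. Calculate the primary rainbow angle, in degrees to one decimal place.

cos²i = (1.79292 − 1)/3 = 0.26431; i = arccos(0.51411) = 59.062°.
sin r = sin 59.062°/1.339 = 0.64057; r = 39.834°.
D_min = 2·59.062° − 4·39.834° + 180° = 138.786°.
Rainbow angle = 180° − D_min = 41.214°.

41.2°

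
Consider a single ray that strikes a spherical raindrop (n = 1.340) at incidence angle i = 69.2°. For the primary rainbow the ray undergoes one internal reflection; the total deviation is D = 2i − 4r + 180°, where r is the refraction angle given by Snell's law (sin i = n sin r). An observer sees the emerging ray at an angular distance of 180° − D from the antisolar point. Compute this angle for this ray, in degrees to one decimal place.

sin r = sin 69.2° / 1.340 = 0.9348/1.340 = 0.6976; r = 44.24°.
D = 2·69.2° − 4·44.24° + 180° = 138.40° − 176.95° + 180° = 141.45°.
Angle from antisolar point = 180° − D = 38.55°.

38.5°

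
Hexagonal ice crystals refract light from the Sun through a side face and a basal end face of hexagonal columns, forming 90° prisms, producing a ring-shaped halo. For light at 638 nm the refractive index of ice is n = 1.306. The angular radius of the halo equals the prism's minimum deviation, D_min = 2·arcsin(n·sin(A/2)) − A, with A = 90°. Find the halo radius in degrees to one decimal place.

n·sin(A/2) = 1.306 × sin 45° = 1.306 × 0.7071 = 0.9235.
D_min = 2·arcsin(0.9235) − 90° = 2 × 67.440° − 90° = 44.881°.

44.9°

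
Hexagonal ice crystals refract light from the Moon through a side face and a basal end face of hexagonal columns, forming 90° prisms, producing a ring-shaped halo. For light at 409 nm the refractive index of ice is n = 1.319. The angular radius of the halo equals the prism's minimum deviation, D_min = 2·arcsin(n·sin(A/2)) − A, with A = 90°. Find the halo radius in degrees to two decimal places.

n·sin(A/2) = 1.319 × sin 45° = 1.319 × 0.7071 = 0.9327.
D_min = 2·arcsin(0.9327) − 90° = 2 × 68.856° − 90° = 47.711°.

47.71°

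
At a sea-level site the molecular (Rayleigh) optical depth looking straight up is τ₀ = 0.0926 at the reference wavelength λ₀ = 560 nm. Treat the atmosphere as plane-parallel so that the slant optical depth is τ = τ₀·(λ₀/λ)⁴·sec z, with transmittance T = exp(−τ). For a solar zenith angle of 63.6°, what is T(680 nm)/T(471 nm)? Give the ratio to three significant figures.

Airmass: sec 63.6° = 2.2490.
τ(680 nm) = 0.0926 × (560/680)⁴ × 2.2490 = 0.0926 × 0.4600 × 2.2490 = 0.0958.
τ(471 nm) = 0.0926 × (560/471)⁴ × 2.2490 = 0.0926 × 1.9983 × 2.2490 = 0.4162.
T(680)/T(471) = exp(τ_B − τ_A) = exp(0.3204) = 1.3777.

1.38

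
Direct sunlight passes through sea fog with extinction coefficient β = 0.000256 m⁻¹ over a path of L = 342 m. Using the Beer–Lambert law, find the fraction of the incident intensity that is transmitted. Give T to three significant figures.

τ = β·L = 0.000256 × 342 = 0.0876.
T = exp(−0.0876) = 0.9162.

0.916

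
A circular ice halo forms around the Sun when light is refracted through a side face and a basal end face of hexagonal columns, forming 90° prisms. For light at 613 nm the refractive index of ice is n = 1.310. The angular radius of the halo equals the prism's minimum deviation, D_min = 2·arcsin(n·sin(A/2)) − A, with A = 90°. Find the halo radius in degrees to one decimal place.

45.7°

n·sin(A/2) = 1.310 × sin 45° = 1.310 × 0.7071 = 0.9263.
D_min = 2·arcsin(0.9263) − 90° = 2 × 67.867° − 90° = 45.733°.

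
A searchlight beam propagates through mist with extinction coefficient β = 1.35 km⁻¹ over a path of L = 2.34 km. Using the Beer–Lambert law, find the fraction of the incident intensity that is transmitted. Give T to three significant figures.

0.0425

τ = β·L = 1.35 × 2.34 = 3.1590.
T = exp(−3.1590) = 0.0425.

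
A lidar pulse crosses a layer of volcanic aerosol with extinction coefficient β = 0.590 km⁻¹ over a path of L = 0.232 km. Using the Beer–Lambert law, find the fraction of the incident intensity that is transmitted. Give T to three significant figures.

τ = β·L = 0.590 × 0.232 = 0.1369.
T = exp(−0.1369) = 0.8721.

0.872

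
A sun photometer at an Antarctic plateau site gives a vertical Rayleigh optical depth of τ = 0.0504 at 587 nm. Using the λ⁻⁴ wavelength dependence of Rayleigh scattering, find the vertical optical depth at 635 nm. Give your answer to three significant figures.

τ(635 nm) = τ(587 nm) × (587/635)⁴ = 0.0504 × (0.9244)⁴ = 0.0504 × 0.7302 = 0.0368.

0.0368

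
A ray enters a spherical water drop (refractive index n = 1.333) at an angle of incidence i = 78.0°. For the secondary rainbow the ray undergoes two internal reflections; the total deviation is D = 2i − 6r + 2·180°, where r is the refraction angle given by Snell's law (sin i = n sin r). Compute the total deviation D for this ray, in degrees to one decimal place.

sin r = sin 78.0° / 1.333 = 0.9781/1.333 = 0.7338; r = 47.21°.
D = 2·78.0° − 6·47.21° + 2·180° = 156.00° − 283.23° + 360° = 232.77°.

232.8°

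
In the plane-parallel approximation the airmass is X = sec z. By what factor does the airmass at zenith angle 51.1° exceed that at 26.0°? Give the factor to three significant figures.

1.43

X(51.1°)/X(26.0°) = sec 51.1° / sec 26.0° = cos 26.0° / cos 51.1° = 0.8988/0.6280 = 1.4313.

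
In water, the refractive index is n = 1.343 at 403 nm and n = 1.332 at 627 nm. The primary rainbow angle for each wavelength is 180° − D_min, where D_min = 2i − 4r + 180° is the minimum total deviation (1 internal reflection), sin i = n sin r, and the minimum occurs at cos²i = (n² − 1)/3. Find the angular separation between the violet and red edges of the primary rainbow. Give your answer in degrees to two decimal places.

At 403 nm (n = 1.343): cos²i = 0.26788 → i = 58.830°, r = 39.577°, D_min = 139.354°, rainbow angle = 40.646°.
At 627 nm (n = 1.332): cos²i = 0.25807 → i = 59.469°, r = 40.290°, D_min = 137.776°, rainbow angle = 42.224°.
Angular width = |40.646° − 42.224°| = 1.578°.

1.58°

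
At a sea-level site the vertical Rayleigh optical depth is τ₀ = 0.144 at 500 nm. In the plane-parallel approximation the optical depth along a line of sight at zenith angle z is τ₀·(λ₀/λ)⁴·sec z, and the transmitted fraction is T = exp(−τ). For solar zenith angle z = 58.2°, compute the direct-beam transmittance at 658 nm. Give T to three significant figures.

sec 58.2° = 1.8977.
τ = 0.144 × (500/658)⁴ × 1.8977 = 0.144 × 0.3334 × 1.8977 = 0.0911.
T = exp(−0.0911) = 0.9129.

0.913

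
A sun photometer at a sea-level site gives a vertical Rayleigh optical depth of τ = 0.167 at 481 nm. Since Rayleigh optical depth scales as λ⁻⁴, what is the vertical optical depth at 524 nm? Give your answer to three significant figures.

0.119

τ(524 nm) = τ(481 nm) × (481/524)⁴ = 0.167 × (0.9179)⁴ = 0.167 × 0.7100 = 0.1186.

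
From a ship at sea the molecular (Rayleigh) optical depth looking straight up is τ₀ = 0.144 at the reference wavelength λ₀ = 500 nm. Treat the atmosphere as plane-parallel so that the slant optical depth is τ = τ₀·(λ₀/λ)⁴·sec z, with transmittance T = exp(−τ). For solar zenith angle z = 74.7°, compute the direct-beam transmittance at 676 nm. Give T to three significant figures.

0.849

sec 74.7° = 3.7897.
τ = 0.144 × (500/676)⁴ × 3.7897 = 0.144 × 0.2993 × 3.7897 = 0.1633.
T = exp(−0.1633) = 0.8493.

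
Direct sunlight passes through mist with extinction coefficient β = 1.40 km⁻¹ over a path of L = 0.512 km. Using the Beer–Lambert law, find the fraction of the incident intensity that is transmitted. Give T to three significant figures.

0.488

τ = β·L = 1.40 × 0.512 = 0.7168.
T = exp(−0.7168) = 0.4883.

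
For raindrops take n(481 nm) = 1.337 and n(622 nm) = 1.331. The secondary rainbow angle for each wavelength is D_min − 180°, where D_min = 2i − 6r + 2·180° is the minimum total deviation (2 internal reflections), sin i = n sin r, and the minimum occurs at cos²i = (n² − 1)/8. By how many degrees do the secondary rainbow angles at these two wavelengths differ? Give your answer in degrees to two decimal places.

At 481 nm (n = 1.337): cos²i = 0.09845 → i = 71.714°, r = 45.249°, D_min = 231.934°, rainbow angle = 51.934°.
At 622 nm (n = 1.331): cos²i = 0.09645 → i = 71.907°, r = 45.575°, D_min = 230.365°, rainbow angle = 50.365°.
Angular width = |51.934° − 50.365°| = 1.569°.

1.57°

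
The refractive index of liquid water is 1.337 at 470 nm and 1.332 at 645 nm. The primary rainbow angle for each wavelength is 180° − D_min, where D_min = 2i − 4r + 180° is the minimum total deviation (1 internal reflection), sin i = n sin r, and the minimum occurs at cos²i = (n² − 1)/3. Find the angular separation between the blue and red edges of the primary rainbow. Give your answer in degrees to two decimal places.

At 470 nm (n = 1.337): cos²i = 0.26252 → i = 59.178°, r = 39.964°, D_min = 138.500°, rainbow angle = 41.500°.
At 645 nm (n = 1.332): cos²i = 0.25807 → i = 59.469°, r = 40.290°, D_min = 137.776°, rainbow angle = 42.224°.
Angular width = |41.500° − 42.224°| = 0.724°.

0.72°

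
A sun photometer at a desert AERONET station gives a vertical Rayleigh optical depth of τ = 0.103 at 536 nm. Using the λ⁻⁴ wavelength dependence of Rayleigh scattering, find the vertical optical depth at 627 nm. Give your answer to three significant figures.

0.0550

τ(627 nm) = τ(536 nm) × (536/627)⁴ = 0.103 × (0.8549)⁴ = 0.103 × 0.5341 = 0.0550.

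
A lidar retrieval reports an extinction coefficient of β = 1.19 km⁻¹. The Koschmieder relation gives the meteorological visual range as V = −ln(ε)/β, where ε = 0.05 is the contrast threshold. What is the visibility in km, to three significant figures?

V = −ln(0.05) / 1.19 = 2.996 / 1.19 = 2.5174 km.

2.52 km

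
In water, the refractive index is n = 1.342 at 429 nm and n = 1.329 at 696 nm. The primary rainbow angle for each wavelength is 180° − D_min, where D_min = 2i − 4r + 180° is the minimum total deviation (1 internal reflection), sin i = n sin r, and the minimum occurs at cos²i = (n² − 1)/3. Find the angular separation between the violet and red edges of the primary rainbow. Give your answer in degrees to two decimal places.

1.88°

At 429 nm (n = 1.342): cos²i = 0.26699 → i = 58.888°, r = 39.641°, D_min = 139.213°, rainbow angle = 40.787°.
At 696 nm (n = 1.329): cos²i = 0.25541 → i = 59.643°, r = 40.487°, D_min = 137.337°, rainbow angle = 42.663°.
Angular width = |40.787° − 42.663°| = 1.876°.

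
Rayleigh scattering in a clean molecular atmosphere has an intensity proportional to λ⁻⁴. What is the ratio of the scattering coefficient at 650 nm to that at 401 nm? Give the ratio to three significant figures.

Rayleigh scattering ∝ λ⁻⁴, so the ratio of coefficients is the inverse fourth power of the wavelength ratio.
σ(650)/σ(401) = (401/650)⁴ = (0.6169)⁴ = 0.1449.

0.145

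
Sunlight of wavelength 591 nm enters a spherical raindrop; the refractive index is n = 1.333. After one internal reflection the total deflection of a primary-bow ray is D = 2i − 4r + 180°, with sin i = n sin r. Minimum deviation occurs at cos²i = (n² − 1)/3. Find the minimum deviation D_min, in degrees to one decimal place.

cos²i = (1.77689 − 1)/3 = 0.25896; i = arccos(0.50888) = 59.410°.
sin r = sin 59.410°/1.333 = 0.64579; r = 40.225°.
D_min = 2·59.410° − 4·40.225° + 180° = 137.922°.

137.9°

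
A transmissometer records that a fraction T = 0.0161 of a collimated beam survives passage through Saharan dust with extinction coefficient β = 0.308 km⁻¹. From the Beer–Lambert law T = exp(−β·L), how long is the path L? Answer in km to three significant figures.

13.4 km

Beer–Lambert: T = exp(−βL) ⇒ L = −ln(T)/β = −ln(0.0161)/0.308 = 4.1289/0.308 = 13.41 km.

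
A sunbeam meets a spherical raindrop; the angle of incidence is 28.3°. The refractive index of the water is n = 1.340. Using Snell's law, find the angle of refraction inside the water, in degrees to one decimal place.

20.7°

Snell: sin θ_r = sin θ_i / n = sin 28.3° / 1.340 = 0.4741 / 1.340 = 0.3538.
θ_r = arcsin(0.3538) = 20.72°.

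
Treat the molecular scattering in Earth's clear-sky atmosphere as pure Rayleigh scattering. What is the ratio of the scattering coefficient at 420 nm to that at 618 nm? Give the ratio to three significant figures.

4.69

Rayleigh scattering ∝ λ⁻⁴, so the ratio of coefficients is the inverse fourth power of the wavelength ratio.
σ(420)/σ(618) = (618/420)⁴ = (1.4714)⁴ = 4.688.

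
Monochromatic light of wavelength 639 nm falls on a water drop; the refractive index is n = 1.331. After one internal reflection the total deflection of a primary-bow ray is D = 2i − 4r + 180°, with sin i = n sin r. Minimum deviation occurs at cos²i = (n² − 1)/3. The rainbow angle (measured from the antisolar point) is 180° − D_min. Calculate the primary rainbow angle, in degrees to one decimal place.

42.4°

cos²i = (1.77156 − 1)/3 = 0.25719; i = arccos(0.50714) = 59.527°.
sin r = sin 59.527°/1.331 = 0.64753; r = 40.356°.
D_min = 2·59.527° − 4·40.356° + 180° = 137.630°.
Rainbow angle = 180° − D_min = 42.370°.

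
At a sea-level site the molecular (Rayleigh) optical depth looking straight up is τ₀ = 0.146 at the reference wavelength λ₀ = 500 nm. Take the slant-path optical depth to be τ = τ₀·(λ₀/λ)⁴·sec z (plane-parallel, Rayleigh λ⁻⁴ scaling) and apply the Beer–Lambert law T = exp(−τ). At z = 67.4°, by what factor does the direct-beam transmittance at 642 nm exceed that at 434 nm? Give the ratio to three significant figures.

1.70

Airmass: sec 67.4° = 2.6022.
τ(642 nm) = 0.146 × (500/642)⁴ × 2.6022 = 0.146 × 0.3679 × 2.6022 = 0.1398.
τ(434 nm) = 0.146 × (500/434)⁴ × 2.6022 = 0.146 × 1.7617 × 2.6022 = 0.6693.
T(642)/T(434) = exp(τ_B − τ_A) = exp(0.5295) = 1.6981.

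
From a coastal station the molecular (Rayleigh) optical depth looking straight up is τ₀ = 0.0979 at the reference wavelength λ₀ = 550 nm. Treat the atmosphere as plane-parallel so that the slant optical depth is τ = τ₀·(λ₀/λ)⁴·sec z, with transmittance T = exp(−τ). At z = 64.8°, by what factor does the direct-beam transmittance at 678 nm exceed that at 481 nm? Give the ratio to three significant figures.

Airmass: sec 64.8° = 2.3486.
τ(678 nm) = 0.0979 × (550/678)⁴ × 2.3486 = 0.0979 × 0.4330 × 2.3486 = 0.0996.
τ(481 nm) = 0.0979 × (550/481)⁴ × 2.3486 = 0.0979 × 1.7095 × 2.3486 = 0.3931.
T(678)/T(481) = exp(τ_B − τ_A) = exp(0.2935) = 1.3411.

1.34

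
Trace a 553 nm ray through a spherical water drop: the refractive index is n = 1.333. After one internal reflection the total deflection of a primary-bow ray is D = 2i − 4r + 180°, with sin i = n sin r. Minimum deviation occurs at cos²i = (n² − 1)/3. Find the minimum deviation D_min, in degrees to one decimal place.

cos²i = (1.77689 − 1)/3 = 0.25896; i = arccos(0.50888) = 59.410°.
sin r = sin 59.410°/1.333 = 0.64579; r = 40.225°.
D_min = 2·59.410° − 4·40.225° + 180° = 137.922°.

137.9°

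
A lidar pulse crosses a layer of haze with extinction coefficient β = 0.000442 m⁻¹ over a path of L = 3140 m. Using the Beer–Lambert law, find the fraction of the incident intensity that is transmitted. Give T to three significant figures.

τ = β·L = 0.000442 × 3140 = 1.3879.
T = exp(−1.3879) = 0.2496.

0.250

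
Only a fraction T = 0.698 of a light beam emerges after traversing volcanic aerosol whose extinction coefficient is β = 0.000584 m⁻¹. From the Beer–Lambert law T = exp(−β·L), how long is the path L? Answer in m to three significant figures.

Beer–Lambert: T = exp(−βL) ⇒ L = −ln(T)/β = −ln(0.698)/0.000584 = 0.3595/0.000584 = 615.6 m.

616 m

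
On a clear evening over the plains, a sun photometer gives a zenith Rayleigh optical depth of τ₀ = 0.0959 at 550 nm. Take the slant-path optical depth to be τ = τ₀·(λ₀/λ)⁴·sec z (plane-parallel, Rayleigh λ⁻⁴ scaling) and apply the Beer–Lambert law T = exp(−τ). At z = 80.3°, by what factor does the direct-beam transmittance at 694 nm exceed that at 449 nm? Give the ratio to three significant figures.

Airmass: sec 80.3° = 5.9351.
τ(694 nm) = 0.0959 × (550/694)⁴ × 5.9351 = 0.0959 × 0.3945 × 5.9351 = 0.2245.
τ(449 nm) = 0.0959 × (550/449)⁴ × 5.9351 = 0.0959 × 2.2515 × 5.9351 = 1.2815.
T(694)/T(449) = exp(τ_B − τ_A) = exp(1.0570) = 2.8776.

2.88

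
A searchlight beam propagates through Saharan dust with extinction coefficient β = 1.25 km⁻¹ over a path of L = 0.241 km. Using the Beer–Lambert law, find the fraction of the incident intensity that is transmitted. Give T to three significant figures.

τ = β·L = 1.25 × 0.241 = 0.3013.
T = exp(−0.3013) = 0.7399.

0.740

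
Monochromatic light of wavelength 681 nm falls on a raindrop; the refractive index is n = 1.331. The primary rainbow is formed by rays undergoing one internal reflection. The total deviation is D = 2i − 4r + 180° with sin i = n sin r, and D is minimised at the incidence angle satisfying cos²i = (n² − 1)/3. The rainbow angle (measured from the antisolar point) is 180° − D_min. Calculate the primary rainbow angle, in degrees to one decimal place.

42.4°

cos²i = (1.77156 − 1)/3 = 0.25719; i = arccos(0.50714) = 59.527°.
sin r = sin 59.527°/1.331 = 0.64753; r = 40.356°.
D_min = 2·59.527° − 4·40.356° + 180° = 137.630°.
Rainbow angle = 180° − D_min = 42.370°.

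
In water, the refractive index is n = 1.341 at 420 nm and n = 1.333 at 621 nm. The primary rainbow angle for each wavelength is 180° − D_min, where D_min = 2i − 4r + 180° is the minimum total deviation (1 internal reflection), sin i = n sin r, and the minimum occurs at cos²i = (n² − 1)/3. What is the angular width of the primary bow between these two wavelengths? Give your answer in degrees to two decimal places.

At 420 nm (n = 1.341): cos²i = 0.26609 → i = 58.946°, r = 39.705°, D_min = 139.071°, rainbow angle = 40.929°.
At 621 nm (n = 1.333): cos²i = 0.25896 → i = 59.410°, r = 40.225°, D_min = 137.922°, rainbow angle = 42.078°.
Angular width = |40.929° − 42.078°| = 1.149°.

1.15°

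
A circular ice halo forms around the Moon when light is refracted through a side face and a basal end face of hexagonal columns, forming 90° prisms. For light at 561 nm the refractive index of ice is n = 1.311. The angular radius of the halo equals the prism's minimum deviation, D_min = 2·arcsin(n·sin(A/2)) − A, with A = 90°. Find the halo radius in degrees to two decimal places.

45.95°

n·sin(A/2) = 1.311 × sin 45° = 1.311 × 0.7071 = 0.9270.
D_min = 2·arcsin(0.9270) − 90° = 2 × 67.974° − 90° = 45.949°.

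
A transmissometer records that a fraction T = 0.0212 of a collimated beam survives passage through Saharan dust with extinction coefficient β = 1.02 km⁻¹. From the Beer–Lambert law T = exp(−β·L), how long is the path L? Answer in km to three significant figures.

3.78 km

Beer–Lambert: T = exp(−βL) ⇒ L = −ln(T)/β = −ln(0.0212)/1.02 = 3.8538/1.02 = 3.778 km.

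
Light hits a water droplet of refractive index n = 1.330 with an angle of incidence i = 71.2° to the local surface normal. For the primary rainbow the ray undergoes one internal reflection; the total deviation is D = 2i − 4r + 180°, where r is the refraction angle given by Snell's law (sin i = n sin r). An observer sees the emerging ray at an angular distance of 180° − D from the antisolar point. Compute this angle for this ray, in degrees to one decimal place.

39.1°

sin r = sin 71.2° / 1.330 = 0.9466/1.330 = 0.7118; r = 45.38°.
D = 2·71.2° − 4·45.38° + 180° = 142.40° − 181.52° + 180° = 140.88°.
Angle from antisolar point = 180° − D = 39.12°.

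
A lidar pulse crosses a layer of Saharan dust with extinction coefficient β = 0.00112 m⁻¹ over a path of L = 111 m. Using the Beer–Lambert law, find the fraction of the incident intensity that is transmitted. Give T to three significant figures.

τ = β·L = 0.00112 × 111 = 0.1243.
T = exp(−0.1243) = 0.8831.

0.883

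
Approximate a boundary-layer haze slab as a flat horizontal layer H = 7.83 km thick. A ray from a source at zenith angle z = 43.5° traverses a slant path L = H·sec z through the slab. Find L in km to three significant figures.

10.8 km

sec z = 1/cos 43.5° = 1.3786.
L = 7.83 × 1.3786 = 10.794 km.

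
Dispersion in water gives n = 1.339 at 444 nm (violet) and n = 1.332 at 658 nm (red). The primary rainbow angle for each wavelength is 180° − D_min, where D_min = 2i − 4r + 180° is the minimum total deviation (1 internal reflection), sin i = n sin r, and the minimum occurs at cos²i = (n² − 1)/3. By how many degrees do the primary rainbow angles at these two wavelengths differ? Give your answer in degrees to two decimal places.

At 444 nm (n = 1.339): cos²i = 0.26431 → i = 59.062°, r = 39.834°, D_min = 138.786°, rainbow angle = 41.214°.
At 658 nm (n = 1.332): cos²i = 0.25807 → i = 59.469°, r = 40.290°, D_min = 137.776°, rainbow angle = 42.224°.
Angular width = |41.214° − 42.224°| = 1.010°.

1.01°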